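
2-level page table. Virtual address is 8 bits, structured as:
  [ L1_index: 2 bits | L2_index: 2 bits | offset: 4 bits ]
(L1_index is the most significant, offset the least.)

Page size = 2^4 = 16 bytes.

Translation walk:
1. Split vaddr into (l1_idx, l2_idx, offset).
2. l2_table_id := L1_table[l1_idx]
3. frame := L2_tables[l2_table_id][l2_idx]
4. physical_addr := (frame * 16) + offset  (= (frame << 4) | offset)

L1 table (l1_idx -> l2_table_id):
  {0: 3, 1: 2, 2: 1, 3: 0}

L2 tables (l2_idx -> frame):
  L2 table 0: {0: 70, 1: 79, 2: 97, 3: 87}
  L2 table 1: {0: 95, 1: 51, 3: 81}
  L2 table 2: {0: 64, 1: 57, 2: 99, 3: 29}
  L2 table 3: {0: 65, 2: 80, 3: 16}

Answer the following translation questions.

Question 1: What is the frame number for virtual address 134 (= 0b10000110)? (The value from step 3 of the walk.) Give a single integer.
Answer: 95

Derivation:
vaddr = 134: l1_idx=2, l2_idx=0
L1[2] = 1; L2[1][0] = 95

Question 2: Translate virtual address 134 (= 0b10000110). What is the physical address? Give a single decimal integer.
vaddr = 134 = 0b10000110
Split: l1_idx=2, l2_idx=0, offset=6
L1[2] = 1
L2[1][0] = 95
paddr = 95 * 16 + 6 = 1526

Answer: 1526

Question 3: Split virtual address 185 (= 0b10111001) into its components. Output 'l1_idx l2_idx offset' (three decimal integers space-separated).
Answer: 2 3 9

Derivation:
vaddr = 185 = 0b10111001
  top 2 bits -> l1_idx = 2
  next 2 bits -> l2_idx = 3
  bottom 4 bits -> offset = 9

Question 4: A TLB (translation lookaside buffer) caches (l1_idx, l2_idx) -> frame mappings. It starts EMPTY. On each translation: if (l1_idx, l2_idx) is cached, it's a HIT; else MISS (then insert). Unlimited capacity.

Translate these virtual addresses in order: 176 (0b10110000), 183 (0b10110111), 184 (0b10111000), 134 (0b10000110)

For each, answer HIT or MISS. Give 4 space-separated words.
Answer: MISS HIT HIT MISS

Derivation:
vaddr=176: (2,3) not in TLB -> MISS, insert
vaddr=183: (2,3) in TLB -> HIT
vaddr=184: (2,3) in TLB -> HIT
vaddr=134: (2,0) not in TLB -> MISS, insert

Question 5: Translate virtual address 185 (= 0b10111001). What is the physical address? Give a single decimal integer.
Answer: 1305

Derivation:
vaddr = 185 = 0b10111001
Split: l1_idx=2, l2_idx=3, offset=9
L1[2] = 1
L2[1][3] = 81
paddr = 81 * 16 + 9 = 1305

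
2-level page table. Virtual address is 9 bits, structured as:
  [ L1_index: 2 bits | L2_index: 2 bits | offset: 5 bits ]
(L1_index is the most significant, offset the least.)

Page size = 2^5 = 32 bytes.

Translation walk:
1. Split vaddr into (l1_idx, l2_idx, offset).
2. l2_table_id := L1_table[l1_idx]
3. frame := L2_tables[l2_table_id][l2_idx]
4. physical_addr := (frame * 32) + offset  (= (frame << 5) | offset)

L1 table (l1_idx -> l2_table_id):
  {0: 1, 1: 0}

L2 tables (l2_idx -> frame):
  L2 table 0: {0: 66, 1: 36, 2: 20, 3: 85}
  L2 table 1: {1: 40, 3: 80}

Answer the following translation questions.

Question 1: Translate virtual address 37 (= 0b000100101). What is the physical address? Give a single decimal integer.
Answer: 1285

Derivation:
vaddr = 37 = 0b000100101
Split: l1_idx=0, l2_idx=1, offset=5
L1[0] = 1
L2[1][1] = 40
paddr = 40 * 32 + 5 = 1285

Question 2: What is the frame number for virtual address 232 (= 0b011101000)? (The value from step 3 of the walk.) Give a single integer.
vaddr = 232: l1_idx=1, l2_idx=3
L1[1] = 0; L2[0][3] = 85

Answer: 85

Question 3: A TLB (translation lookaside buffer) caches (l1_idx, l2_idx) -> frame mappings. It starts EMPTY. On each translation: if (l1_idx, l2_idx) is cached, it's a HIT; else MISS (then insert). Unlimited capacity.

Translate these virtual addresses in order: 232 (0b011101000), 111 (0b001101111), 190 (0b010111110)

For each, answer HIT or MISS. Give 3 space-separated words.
vaddr=232: (1,3) not in TLB -> MISS, insert
vaddr=111: (0,3) not in TLB -> MISS, insert
vaddr=190: (1,1) not in TLB -> MISS, insert

Answer: MISS MISS MISS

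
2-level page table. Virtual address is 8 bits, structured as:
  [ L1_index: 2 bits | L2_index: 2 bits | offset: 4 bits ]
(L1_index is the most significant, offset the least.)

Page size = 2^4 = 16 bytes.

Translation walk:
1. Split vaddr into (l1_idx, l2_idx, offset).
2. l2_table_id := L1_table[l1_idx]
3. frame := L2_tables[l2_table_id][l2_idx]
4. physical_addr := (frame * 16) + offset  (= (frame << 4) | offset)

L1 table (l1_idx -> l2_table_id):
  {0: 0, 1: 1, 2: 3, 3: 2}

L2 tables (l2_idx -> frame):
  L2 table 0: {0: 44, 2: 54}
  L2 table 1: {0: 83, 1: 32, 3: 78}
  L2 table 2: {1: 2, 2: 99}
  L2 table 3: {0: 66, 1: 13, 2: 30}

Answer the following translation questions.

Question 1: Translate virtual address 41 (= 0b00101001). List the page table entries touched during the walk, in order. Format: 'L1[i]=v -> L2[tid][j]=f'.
Answer: L1[0]=0 -> L2[0][2]=54

Derivation:
vaddr = 41 = 0b00101001
Split: l1_idx=0, l2_idx=2, offset=9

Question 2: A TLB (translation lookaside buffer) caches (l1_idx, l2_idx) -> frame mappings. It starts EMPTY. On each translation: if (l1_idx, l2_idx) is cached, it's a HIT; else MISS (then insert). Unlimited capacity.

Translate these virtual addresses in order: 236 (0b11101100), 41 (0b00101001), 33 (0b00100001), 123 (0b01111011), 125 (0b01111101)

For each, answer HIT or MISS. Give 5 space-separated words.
vaddr=236: (3,2) not in TLB -> MISS, insert
vaddr=41: (0,2) not in TLB -> MISS, insert
vaddr=33: (0,2) in TLB -> HIT
vaddr=123: (1,3) not in TLB -> MISS, insert
vaddr=125: (1,3) in TLB -> HIT

Answer: MISS MISS HIT MISS HIT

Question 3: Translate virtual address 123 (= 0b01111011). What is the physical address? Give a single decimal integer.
vaddr = 123 = 0b01111011
Split: l1_idx=1, l2_idx=3, offset=11
L1[1] = 1
L2[1][3] = 78
paddr = 78 * 16 + 11 = 1259

Answer: 1259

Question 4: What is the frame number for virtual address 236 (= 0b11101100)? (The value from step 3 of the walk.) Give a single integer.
vaddr = 236: l1_idx=3, l2_idx=2
L1[3] = 2; L2[2][2] = 99

Answer: 99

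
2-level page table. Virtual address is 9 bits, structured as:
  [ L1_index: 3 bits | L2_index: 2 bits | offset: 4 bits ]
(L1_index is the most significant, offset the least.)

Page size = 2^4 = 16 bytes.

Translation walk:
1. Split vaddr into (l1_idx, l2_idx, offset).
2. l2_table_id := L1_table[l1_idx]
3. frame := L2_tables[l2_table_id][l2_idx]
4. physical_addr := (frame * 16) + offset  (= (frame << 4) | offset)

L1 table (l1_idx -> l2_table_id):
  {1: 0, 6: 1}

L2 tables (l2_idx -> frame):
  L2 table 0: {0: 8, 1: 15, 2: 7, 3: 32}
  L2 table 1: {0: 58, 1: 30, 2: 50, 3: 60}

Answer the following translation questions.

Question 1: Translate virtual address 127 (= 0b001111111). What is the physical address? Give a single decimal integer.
Answer: 527

Derivation:
vaddr = 127 = 0b001111111
Split: l1_idx=1, l2_idx=3, offset=15
L1[1] = 0
L2[0][3] = 32
paddr = 32 * 16 + 15 = 527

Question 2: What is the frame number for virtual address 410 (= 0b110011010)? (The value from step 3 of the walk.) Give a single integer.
Answer: 30

Derivation:
vaddr = 410: l1_idx=6, l2_idx=1
L1[6] = 1; L2[1][1] = 30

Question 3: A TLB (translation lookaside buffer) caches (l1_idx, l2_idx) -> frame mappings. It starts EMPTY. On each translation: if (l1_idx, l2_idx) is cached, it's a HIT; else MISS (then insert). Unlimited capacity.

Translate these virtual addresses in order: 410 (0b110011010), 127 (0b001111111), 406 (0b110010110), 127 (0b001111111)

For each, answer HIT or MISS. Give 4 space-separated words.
vaddr=410: (6,1) not in TLB -> MISS, insert
vaddr=127: (1,3) not in TLB -> MISS, insert
vaddr=406: (6,1) in TLB -> HIT
vaddr=127: (1,3) in TLB -> HIT

Answer: MISS MISS HIT HIT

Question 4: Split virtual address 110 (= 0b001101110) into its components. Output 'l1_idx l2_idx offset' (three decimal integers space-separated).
vaddr = 110 = 0b001101110
  top 3 bits -> l1_idx = 1
  next 2 bits -> l2_idx = 2
  bottom 4 bits -> offset = 14

Answer: 1 2 14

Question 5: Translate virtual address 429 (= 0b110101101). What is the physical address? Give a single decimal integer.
Answer: 813

Derivation:
vaddr = 429 = 0b110101101
Split: l1_idx=6, l2_idx=2, offset=13
L1[6] = 1
L2[1][2] = 50
paddr = 50 * 16 + 13 = 813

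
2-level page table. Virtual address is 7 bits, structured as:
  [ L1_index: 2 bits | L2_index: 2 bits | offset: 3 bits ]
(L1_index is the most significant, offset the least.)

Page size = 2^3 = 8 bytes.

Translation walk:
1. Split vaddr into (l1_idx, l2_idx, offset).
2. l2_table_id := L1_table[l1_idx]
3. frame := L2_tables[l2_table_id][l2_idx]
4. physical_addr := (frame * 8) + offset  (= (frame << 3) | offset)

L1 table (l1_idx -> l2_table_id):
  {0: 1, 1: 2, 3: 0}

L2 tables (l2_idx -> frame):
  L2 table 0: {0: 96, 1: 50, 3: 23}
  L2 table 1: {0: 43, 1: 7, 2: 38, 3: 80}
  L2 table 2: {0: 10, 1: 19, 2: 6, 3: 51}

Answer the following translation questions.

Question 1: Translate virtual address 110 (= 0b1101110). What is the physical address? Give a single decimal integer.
Answer: 406

Derivation:
vaddr = 110 = 0b1101110
Split: l1_idx=3, l2_idx=1, offset=6
L1[3] = 0
L2[0][1] = 50
paddr = 50 * 8 + 6 = 406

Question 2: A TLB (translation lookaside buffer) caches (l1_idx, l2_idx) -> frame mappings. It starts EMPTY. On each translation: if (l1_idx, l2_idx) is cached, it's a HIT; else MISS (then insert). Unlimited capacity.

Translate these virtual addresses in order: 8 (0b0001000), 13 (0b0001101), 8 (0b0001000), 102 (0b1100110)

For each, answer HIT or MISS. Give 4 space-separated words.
Answer: MISS HIT HIT MISS

Derivation:
vaddr=8: (0,1) not in TLB -> MISS, insert
vaddr=13: (0,1) in TLB -> HIT
vaddr=8: (0,1) in TLB -> HIT
vaddr=102: (3,0) not in TLB -> MISS, insert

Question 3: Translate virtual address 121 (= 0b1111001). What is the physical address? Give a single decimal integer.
vaddr = 121 = 0b1111001
Split: l1_idx=3, l2_idx=3, offset=1
L1[3] = 0
L2[0][3] = 23
paddr = 23 * 8 + 1 = 185

Answer: 185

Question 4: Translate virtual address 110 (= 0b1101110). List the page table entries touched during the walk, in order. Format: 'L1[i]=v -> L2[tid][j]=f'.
Answer: L1[3]=0 -> L2[0][1]=50

Derivation:
vaddr = 110 = 0b1101110
Split: l1_idx=3, l2_idx=1, offset=6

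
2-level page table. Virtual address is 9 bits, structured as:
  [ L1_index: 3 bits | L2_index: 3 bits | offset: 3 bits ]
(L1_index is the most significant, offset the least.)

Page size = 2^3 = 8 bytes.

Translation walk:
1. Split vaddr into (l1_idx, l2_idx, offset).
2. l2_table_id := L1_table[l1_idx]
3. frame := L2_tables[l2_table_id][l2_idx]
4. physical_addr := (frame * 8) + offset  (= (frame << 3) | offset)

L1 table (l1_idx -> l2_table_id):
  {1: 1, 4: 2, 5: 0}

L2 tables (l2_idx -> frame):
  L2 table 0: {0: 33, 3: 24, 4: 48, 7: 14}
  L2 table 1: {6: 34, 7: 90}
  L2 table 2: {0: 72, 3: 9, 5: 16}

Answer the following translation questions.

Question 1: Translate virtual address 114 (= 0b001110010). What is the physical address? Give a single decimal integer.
vaddr = 114 = 0b001110010
Split: l1_idx=1, l2_idx=6, offset=2
L1[1] = 1
L2[1][6] = 34
paddr = 34 * 8 + 2 = 274

Answer: 274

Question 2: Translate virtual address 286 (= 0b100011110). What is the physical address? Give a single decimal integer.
vaddr = 286 = 0b100011110
Split: l1_idx=4, l2_idx=3, offset=6
L1[4] = 2
L2[2][3] = 9
paddr = 9 * 8 + 6 = 78

Answer: 78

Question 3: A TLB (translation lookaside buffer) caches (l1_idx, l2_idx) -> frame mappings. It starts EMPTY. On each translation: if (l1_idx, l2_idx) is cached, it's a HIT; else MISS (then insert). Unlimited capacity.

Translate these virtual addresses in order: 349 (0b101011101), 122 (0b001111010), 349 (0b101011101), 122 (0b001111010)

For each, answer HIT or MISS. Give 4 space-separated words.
vaddr=349: (5,3) not in TLB -> MISS, insert
vaddr=122: (1,7) not in TLB -> MISS, insert
vaddr=349: (5,3) in TLB -> HIT
vaddr=122: (1,7) in TLB -> HIT

Answer: MISS MISS HIT HIT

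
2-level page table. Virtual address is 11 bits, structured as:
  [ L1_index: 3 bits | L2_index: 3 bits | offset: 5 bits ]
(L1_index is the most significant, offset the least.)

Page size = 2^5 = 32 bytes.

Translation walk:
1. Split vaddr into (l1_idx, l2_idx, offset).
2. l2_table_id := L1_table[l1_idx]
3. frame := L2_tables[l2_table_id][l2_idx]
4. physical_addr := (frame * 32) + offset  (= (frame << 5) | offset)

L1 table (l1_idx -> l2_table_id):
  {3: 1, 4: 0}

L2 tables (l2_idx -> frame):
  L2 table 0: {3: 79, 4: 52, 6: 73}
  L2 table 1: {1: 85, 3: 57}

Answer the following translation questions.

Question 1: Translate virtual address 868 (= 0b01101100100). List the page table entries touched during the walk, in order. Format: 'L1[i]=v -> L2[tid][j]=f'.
vaddr = 868 = 0b01101100100
Split: l1_idx=3, l2_idx=3, offset=4

Answer: L1[3]=1 -> L2[1][3]=57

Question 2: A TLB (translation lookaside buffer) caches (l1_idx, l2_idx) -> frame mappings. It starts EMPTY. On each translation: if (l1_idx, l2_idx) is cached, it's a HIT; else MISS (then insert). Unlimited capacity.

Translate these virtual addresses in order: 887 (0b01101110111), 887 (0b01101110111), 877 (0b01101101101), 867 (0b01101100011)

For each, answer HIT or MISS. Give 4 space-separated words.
vaddr=887: (3,3) not in TLB -> MISS, insert
vaddr=887: (3,3) in TLB -> HIT
vaddr=877: (3,3) in TLB -> HIT
vaddr=867: (3,3) in TLB -> HIT

Answer: MISS HIT HIT HIT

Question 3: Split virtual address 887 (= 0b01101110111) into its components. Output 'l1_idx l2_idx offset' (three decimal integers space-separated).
vaddr = 887 = 0b01101110111
  top 3 bits -> l1_idx = 3
  next 3 bits -> l2_idx = 3
  bottom 5 bits -> offset = 23

Answer: 3 3 23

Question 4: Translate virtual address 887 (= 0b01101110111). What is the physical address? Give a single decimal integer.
Answer: 1847

Derivation:
vaddr = 887 = 0b01101110111
Split: l1_idx=3, l2_idx=3, offset=23
L1[3] = 1
L2[1][3] = 57
paddr = 57 * 32 + 23 = 1847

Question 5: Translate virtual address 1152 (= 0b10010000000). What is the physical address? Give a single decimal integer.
Answer: 1664

Derivation:
vaddr = 1152 = 0b10010000000
Split: l1_idx=4, l2_idx=4, offset=0
L1[4] = 0
L2[0][4] = 52
paddr = 52 * 32 + 0 = 1664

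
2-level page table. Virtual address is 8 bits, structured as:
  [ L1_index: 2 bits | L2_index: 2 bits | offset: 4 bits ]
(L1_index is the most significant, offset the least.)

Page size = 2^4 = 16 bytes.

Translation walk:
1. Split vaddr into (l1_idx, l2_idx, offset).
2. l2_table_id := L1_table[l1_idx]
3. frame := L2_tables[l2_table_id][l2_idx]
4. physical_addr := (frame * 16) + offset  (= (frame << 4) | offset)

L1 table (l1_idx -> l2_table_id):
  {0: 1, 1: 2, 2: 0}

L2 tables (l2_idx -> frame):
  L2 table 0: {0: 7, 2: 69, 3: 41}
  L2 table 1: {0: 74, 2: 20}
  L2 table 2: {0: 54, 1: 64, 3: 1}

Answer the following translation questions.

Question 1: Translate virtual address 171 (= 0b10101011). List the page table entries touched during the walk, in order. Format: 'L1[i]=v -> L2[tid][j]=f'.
Answer: L1[2]=0 -> L2[0][2]=69

Derivation:
vaddr = 171 = 0b10101011
Split: l1_idx=2, l2_idx=2, offset=11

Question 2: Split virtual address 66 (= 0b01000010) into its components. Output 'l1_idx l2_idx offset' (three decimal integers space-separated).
vaddr = 66 = 0b01000010
  top 2 bits -> l1_idx = 1
  next 2 bits -> l2_idx = 0
  bottom 4 bits -> offset = 2

Answer: 1 0 2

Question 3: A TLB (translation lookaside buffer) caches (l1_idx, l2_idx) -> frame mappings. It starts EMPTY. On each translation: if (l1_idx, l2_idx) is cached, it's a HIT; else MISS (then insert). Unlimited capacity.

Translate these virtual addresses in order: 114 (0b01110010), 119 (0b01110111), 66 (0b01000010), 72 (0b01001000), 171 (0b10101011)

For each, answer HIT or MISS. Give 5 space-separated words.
Answer: MISS HIT MISS HIT MISS

Derivation:
vaddr=114: (1,3) not in TLB -> MISS, insert
vaddr=119: (1,3) in TLB -> HIT
vaddr=66: (1,0) not in TLB -> MISS, insert
vaddr=72: (1,0) in TLB -> HIT
vaddr=171: (2,2) not in TLB -> MISS, insert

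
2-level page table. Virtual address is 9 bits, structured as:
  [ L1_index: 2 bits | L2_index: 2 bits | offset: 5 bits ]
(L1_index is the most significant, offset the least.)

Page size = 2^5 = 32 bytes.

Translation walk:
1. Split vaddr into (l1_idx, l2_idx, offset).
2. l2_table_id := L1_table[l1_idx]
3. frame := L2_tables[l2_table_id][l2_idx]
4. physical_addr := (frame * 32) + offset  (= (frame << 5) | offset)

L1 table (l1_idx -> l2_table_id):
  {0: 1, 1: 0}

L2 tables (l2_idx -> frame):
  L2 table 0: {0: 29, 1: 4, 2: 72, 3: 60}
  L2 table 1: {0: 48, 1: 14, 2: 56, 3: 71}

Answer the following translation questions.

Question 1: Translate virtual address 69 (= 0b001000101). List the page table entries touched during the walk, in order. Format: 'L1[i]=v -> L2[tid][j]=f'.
vaddr = 69 = 0b001000101
Split: l1_idx=0, l2_idx=2, offset=5

Answer: L1[0]=1 -> L2[1][2]=56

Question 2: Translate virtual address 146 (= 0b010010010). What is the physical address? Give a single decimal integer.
Answer: 946

Derivation:
vaddr = 146 = 0b010010010
Split: l1_idx=1, l2_idx=0, offset=18
L1[1] = 0
L2[0][0] = 29
paddr = 29 * 32 + 18 = 946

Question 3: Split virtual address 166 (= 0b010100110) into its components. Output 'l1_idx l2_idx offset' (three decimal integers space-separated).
vaddr = 166 = 0b010100110
  top 2 bits -> l1_idx = 1
  next 2 bits -> l2_idx = 1
  bottom 5 bits -> offset = 6

Answer: 1 1 6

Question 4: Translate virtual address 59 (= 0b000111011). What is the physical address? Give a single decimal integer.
vaddr = 59 = 0b000111011
Split: l1_idx=0, l2_idx=1, offset=27
L1[0] = 1
L2[1][1] = 14
paddr = 14 * 32 + 27 = 475

Answer: 475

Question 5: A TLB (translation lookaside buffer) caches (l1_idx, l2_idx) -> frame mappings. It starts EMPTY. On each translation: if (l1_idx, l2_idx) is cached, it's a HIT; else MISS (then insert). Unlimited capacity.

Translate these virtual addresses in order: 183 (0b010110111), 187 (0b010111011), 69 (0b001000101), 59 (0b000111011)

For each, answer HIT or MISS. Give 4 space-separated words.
vaddr=183: (1,1) not in TLB -> MISS, insert
vaddr=187: (1,1) in TLB -> HIT
vaddr=69: (0,2) not in TLB -> MISS, insert
vaddr=59: (0,1) not in TLB -> MISS, insert

Answer: MISS HIT MISS MISS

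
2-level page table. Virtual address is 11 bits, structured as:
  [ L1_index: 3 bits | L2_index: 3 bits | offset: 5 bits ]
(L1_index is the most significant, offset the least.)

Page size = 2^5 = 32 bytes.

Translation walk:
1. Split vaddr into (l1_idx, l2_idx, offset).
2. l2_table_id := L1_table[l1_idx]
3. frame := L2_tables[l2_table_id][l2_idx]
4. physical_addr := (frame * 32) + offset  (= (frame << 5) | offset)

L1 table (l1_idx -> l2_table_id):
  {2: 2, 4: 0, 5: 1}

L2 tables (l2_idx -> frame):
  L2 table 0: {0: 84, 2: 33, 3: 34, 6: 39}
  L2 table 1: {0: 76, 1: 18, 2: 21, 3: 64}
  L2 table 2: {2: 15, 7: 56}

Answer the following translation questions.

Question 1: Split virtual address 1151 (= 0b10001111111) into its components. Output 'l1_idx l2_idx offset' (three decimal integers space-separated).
vaddr = 1151 = 0b10001111111
  top 3 bits -> l1_idx = 4
  next 3 bits -> l2_idx = 3
  bottom 5 bits -> offset = 31

Answer: 4 3 31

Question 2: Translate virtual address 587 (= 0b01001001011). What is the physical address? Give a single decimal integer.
Answer: 491

Derivation:
vaddr = 587 = 0b01001001011
Split: l1_idx=2, l2_idx=2, offset=11
L1[2] = 2
L2[2][2] = 15
paddr = 15 * 32 + 11 = 491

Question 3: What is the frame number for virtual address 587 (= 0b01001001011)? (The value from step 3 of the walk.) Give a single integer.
Answer: 15

Derivation:
vaddr = 587: l1_idx=2, l2_idx=2
L1[2] = 2; L2[2][2] = 15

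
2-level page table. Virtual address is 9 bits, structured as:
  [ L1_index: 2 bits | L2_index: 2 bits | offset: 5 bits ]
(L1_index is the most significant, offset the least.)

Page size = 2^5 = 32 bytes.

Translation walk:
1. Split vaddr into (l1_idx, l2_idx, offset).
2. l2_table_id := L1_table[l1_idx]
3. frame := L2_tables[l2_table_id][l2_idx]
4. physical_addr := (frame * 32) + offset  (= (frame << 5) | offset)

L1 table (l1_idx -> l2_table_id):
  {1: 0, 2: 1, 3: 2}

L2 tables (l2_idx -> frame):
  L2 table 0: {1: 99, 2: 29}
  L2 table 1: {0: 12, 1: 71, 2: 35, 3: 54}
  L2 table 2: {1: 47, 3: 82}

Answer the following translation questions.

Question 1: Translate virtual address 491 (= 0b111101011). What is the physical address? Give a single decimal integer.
vaddr = 491 = 0b111101011
Split: l1_idx=3, l2_idx=3, offset=11
L1[3] = 2
L2[2][3] = 82
paddr = 82 * 32 + 11 = 2635

Answer: 2635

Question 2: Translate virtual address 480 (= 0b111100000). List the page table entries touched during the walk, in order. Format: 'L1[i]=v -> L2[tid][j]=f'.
Answer: L1[3]=2 -> L2[2][3]=82

Derivation:
vaddr = 480 = 0b111100000
Split: l1_idx=3, l2_idx=3, offset=0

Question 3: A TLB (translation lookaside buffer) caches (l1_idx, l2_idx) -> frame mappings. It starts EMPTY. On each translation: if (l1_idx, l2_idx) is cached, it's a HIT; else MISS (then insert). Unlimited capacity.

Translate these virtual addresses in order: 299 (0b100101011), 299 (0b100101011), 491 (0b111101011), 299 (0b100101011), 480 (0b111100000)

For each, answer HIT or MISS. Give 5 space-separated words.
vaddr=299: (2,1) not in TLB -> MISS, insert
vaddr=299: (2,1) in TLB -> HIT
vaddr=491: (3,3) not in TLB -> MISS, insert
vaddr=299: (2,1) in TLB -> HIT
vaddr=480: (3,3) in TLB -> HIT

Answer: MISS HIT MISS HIT HIT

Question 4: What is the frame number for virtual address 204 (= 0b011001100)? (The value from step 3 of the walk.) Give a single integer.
vaddr = 204: l1_idx=1, l2_idx=2
L1[1] = 0; L2[0][2] = 29

Answer: 29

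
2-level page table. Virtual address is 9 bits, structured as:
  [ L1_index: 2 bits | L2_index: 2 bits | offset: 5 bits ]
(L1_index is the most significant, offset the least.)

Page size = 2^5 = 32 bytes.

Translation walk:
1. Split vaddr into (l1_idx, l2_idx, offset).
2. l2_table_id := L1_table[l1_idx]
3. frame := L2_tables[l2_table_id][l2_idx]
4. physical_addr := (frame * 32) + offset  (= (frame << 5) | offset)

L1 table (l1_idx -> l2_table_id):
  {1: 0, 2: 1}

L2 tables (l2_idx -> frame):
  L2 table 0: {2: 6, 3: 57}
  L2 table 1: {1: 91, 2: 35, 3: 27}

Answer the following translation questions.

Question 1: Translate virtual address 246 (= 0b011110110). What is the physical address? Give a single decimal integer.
Answer: 1846

Derivation:
vaddr = 246 = 0b011110110
Split: l1_idx=1, l2_idx=3, offset=22
L1[1] = 0
L2[0][3] = 57
paddr = 57 * 32 + 22 = 1846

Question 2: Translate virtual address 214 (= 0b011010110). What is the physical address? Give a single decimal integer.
vaddr = 214 = 0b011010110
Split: l1_idx=1, l2_idx=2, offset=22
L1[1] = 0
L2[0][2] = 6
paddr = 6 * 32 + 22 = 214

Answer: 214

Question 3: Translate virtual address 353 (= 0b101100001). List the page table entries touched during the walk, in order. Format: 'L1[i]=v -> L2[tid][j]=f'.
Answer: L1[2]=1 -> L2[1][3]=27

Derivation:
vaddr = 353 = 0b101100001
Split: l1_idx=2, l2_idx=3, offset=1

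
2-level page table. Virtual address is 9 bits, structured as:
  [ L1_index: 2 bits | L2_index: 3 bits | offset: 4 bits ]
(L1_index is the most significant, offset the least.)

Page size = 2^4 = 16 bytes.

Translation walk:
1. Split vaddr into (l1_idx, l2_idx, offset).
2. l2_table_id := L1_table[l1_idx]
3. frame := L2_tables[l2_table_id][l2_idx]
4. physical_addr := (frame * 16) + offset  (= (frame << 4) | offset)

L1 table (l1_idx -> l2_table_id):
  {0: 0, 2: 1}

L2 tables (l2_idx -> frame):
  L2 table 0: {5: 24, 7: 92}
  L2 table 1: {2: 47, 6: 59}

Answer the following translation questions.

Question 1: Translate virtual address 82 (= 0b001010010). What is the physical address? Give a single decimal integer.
Answer: 386

Derivation:
vaddr = 82 = 0b001010010
Split: l1_idx=0, l2_idx=5, offset=2
L1[0] = 0
L2[0][5] = 24
paddr = 24 * 16 + 2 = 386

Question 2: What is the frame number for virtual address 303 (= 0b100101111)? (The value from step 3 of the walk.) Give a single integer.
Answer: 47

Derivation:
vaddr = 303: l1_idx=2, l2_idx=2
L1[2] = 1; L2[1][2] = 47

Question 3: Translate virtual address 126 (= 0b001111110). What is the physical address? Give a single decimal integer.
Answer: 1486

Derivation:
vaddr = 126 = 0b001111110
Split: l1_idx=0, l2_idx=7, offset=14
L1[0] = 0
L2[0][7] = 92
paddr = 92 * 16 + 14 = 1486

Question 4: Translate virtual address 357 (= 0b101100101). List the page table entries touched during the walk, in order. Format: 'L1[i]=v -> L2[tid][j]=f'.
Answer: L1[2]=1 -> L2[1][6]=59

Derivation:
vaddr = 357 = 0b101100101
Split: l1_idx=2, l2_idx=6, offset=5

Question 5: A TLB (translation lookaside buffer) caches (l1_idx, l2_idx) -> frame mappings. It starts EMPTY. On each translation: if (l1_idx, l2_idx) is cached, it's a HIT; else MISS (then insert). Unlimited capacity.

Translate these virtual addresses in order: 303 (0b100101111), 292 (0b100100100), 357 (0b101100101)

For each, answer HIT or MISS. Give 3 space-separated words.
Answer: MISS HIT MISS

Derivation:
vaddr=303: (2,2) not in TLB -> MISS, insert
vaddr=292: (2,2) in TLB -> HIT
vaddr=357: (2,6) not in TLB -> MISS, insert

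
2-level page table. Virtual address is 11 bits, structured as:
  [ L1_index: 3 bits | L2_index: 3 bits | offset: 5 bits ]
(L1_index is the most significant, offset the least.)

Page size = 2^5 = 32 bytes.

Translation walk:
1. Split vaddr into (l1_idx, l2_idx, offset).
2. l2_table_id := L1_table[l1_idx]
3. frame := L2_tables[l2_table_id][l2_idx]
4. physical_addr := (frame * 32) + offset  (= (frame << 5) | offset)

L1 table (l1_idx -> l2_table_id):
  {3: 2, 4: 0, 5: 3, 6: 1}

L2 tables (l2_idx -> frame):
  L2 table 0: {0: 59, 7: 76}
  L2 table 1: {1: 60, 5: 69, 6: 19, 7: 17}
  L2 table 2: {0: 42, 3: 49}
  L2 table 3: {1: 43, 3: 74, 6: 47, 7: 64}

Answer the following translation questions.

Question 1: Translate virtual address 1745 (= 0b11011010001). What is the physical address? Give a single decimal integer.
Answer: 625

Derivation:
vaddr = 1745 = 0b11011010001
Split: l1_idx=6, l2_idx=6, offset=17
L1[6] = 1
L2[1][6] = 19
paddr = 19 * 32 + 17 = 625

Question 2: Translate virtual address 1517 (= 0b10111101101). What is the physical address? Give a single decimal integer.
Answer: 2061

Derivation:
vaddr = 1517 = 0b10111101101
Split: l1_idx=5, l2_idx=7, offset=13
L1[5] = 3
L2[3][7] = 64
paddr = 64 * 32 + 13 = 2061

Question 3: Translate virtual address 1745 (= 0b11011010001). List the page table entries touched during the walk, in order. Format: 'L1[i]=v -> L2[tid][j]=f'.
Answer: L1[6]=1 -> L2[1][6]=19

Derivation:
vaddr = 1745 = 0b11011010001
Split: l1_idx=6, l2_idx=6, offset=17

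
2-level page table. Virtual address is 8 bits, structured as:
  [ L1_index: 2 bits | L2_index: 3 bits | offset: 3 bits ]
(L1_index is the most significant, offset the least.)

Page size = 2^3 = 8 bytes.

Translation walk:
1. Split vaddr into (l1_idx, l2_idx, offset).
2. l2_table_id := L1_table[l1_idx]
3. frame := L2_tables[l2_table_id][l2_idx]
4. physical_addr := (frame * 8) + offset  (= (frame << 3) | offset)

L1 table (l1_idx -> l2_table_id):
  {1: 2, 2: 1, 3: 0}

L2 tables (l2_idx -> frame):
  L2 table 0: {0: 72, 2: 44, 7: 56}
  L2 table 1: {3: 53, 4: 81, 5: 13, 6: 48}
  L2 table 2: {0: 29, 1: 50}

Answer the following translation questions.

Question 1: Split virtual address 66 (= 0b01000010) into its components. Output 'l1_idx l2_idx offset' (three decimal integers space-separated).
vaddr = 66 = 0b01000010
  top 2 bits -> l1_idx = 1
  next 3 bits -> l2_idx = 0
  bottom 3 bits -> offset = 2

Answer: 1 0 2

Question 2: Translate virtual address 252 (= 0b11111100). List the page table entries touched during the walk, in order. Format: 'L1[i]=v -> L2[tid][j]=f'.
vaddr = 252 = 0b11111100
Split: l1_idx=3, l2_idx=7, offset=4

Answer: L1[3]=0 -> L2[0][7]=56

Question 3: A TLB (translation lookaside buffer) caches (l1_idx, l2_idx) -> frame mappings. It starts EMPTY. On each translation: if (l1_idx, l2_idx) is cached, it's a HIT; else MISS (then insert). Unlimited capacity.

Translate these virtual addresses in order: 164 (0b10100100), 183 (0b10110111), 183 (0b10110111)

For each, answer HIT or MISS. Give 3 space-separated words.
Answer: MISS MISS HIT

Derivation:
vaddr=164: (2,4) not in TLB -> MISS, insert
vaddr=183: (2,6) not in TLB -> MISS, insert
vaddr=183: (2,6) in TLB -> HIT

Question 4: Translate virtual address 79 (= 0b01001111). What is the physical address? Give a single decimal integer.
vaddr = 79 = 0b01001111
Split: l1_idx=1, l2_idx=1, offset=7
L1[1] = 2
L2[2][1] = 50
paddr = 50 * 8 + 7 = 407

Answer: 407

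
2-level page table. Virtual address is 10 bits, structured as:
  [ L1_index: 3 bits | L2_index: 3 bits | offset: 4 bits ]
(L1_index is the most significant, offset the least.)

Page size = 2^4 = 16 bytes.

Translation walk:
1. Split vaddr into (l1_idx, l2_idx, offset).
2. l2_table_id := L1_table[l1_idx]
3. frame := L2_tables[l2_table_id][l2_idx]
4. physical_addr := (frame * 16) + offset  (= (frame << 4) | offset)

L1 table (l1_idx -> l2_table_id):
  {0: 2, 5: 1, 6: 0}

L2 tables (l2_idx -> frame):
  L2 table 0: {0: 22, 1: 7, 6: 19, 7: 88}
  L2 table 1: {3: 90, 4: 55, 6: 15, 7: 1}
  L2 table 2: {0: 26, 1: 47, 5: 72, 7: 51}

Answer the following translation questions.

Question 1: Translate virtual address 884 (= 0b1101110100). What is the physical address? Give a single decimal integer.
Answer: 1412

Derivation:
vaddr = 884 = 0b1101110100
Split: l1_idx=6, l2_idx=7, offset=4
L1[6] = 0
L2[0][7] = 88
paddr = 88 * 16 + 4 = 1412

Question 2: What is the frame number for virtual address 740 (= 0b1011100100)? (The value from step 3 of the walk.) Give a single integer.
Answer: 15

Derivation:
vaddr = 740: l1_idx=5, l2_idx=6
L1[5] = 1; L2[1][6] = 15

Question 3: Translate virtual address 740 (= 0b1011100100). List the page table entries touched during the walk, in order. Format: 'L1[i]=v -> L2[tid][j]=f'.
vaddr = 740 = 0b1011100100
Split: l1_idx=5, l2_idx=6, offset=4

Answer: L1[5]=1 -> L2[1][6]=15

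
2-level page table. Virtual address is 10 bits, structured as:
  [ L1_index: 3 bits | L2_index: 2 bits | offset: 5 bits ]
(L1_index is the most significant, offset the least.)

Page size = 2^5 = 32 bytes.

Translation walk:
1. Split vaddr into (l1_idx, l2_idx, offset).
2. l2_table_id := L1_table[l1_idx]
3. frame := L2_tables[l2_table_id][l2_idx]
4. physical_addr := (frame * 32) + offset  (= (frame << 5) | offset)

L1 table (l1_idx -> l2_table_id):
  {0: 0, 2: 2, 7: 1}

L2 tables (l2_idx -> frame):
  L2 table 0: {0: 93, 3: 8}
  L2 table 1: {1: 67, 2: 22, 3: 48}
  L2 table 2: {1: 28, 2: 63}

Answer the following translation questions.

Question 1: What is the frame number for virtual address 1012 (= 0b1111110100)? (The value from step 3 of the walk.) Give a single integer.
vaddr = 1012: l1_idx=7, l2_idx=3
L1[7] = 1; L2[1][3] = 48

Answer: 48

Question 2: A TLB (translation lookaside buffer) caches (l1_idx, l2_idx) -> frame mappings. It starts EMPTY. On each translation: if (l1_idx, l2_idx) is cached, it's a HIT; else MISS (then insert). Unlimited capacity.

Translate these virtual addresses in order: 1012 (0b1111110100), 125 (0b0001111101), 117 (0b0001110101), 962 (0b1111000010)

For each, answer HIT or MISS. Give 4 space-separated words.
vaddr=1012: (7,3) not in TLB -> MISS, insert
vaddr=125: (0,3) not in TLB -> MISS, insert
vaddr=117: (0,3) in TLB -> HIT
vaddr=962: (7,2) not in TLB -> MISS, insert

Answer: MISS MISS HIT MISS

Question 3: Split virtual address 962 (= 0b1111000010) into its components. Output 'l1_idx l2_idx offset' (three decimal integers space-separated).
vaddr = 962 = 0b1111000010
  top 3 bits -> l1_idx = 7
  next 2 bits -> l2_idx = 2
  bottom 5 bits -> offset = 2

Answer: 7 2 2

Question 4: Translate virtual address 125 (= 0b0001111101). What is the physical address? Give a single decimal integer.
vaddr = 125 = 0b0001111101
Split: l1_idx=0, l2_idx=3, offset=29
L1[0] = 0
L2[0][3] = 8
paddr = 8 * 32 + 29 = 285

Answer: 285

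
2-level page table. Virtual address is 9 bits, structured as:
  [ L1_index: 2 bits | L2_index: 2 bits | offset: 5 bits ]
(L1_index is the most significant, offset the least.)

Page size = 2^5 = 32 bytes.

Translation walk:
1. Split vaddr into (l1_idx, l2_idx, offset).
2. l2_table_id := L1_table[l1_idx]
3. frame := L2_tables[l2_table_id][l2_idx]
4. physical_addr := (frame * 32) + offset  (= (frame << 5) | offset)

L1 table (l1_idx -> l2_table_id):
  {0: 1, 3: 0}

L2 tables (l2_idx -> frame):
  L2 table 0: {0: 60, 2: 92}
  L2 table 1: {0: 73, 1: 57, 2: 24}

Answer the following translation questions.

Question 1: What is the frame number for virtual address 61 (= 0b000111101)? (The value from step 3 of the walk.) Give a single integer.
vaddr = 61: l1_idx=0, l2_idx=1
L1[0] = 1; L2[1][1] = 57

Answer: 57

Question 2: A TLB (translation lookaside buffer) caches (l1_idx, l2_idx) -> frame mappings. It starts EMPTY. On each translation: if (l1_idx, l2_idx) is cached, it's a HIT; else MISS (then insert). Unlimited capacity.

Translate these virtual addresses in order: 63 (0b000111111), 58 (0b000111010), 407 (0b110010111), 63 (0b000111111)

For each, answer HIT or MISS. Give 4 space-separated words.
vaddr=63: (0,1) not in TLB -> MISS, insert
vaddr=58: (0,1) in TLB -> HIT
vaddr=407: (3,0) not in TLB -> MISS, insert
vaddr=63: (0,1) in TLB -> HIT

Answer: MISS HIT MISS HIT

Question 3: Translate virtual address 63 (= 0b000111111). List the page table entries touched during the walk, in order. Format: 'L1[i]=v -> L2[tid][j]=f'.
vaddr = 63 = 0b000111111
Split: l1_idx=0, l2_idx=1, offset=31

Answer: L1[0]=1 -> L2[1][1]=57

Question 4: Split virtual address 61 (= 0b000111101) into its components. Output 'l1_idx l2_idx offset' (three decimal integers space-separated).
vaddr = 61 = 0b000111101
  top 2 bits -> l1_idx = 0
  next 2 bits -> l2_idx = 1
  bottom 5 bits -> offset = 29

Answer: 0 1 29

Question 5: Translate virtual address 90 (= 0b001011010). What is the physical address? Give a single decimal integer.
vaddr = 90 = 0b001011010
Split: l1_idx=0, l2_idx=2, offset=26
L1[0] = 1
L2[1][2] = 24
paddr = 24 * 32 + 26 = 794

Answer: 794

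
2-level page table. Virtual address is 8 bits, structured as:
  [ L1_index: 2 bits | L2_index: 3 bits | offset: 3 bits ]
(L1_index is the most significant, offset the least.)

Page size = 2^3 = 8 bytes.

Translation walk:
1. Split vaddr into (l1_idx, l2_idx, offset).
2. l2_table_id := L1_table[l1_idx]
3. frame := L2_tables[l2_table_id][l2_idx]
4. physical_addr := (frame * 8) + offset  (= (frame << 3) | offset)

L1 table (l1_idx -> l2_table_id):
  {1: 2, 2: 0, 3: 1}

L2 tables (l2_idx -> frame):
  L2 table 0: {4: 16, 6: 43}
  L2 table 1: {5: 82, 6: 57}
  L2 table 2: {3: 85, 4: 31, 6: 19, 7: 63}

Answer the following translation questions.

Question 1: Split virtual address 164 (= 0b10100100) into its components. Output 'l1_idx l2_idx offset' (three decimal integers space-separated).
vaddr = 164 = 0b10100100
  top 2 bits -> l1_idx = 2
  next 3 bits -> l2_idx = 4
  bottom 3 bits -> offset = 4

Answer: 2 4 4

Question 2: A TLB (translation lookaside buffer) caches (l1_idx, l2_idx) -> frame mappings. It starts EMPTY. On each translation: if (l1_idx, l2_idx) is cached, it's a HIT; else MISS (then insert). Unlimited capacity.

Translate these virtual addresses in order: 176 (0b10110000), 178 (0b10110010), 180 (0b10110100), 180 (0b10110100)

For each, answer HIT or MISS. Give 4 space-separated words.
Answer: MISS HIT HIT HIT

Derivation:
vaddr=176: (2,6) not in TLB -> MISS, insert
vaddr=178: (2,6) in TLB -> HIT
vaddr=180: (2,6) in TLB -> HIT
vaddr=180: (2,6) in TLB -> HIT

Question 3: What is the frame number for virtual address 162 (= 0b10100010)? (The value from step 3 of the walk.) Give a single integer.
vaddr = 162: l1_idx=2, l2_idx=4
L1[2] = 0; L2[0][4] = 16

Answer: 16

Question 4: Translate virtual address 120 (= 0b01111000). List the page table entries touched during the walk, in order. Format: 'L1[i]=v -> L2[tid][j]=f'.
vaddr = 120 = 0b01111000
Split: l1_idx=1, l2_idx=7, offset=0

Answer: L1[1]=2 -> L2[2][7]=63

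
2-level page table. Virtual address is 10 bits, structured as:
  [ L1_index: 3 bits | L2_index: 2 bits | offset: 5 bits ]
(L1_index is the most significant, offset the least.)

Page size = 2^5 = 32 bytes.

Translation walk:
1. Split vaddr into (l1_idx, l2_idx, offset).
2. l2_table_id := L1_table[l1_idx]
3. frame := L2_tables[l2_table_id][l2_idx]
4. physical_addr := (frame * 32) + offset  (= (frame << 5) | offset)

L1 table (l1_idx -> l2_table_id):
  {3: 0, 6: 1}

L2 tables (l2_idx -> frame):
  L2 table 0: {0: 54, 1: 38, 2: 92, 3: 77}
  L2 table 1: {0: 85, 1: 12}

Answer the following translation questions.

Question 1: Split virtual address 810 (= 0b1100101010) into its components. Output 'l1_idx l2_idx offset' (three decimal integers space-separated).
Answer: 6 1 10

Derivation:
vaddr = 810 = 0b1100101010
  top 3 bits -> l1_idx = 6
  next 2 bits -> l2_idx = 1
  bottom 5 bits -> offset = 10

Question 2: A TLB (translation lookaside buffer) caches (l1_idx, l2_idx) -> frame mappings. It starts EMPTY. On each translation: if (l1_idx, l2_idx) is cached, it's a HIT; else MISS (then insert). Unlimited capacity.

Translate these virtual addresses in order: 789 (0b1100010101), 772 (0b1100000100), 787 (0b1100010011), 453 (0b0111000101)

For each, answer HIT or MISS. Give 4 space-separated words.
vaddr=789: (6,0) not in TLB -> MISS, insert
vaddr=772: (6,0) in TLB -> HIT
vaddr=787: (6,0) in TLB -> HIT
vaddr=453: (3,2) not in TLB -> MISS, insert

Answer: MISS HIT HIT MISS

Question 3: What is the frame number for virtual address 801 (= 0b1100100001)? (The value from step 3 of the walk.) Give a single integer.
vaddr = 801: l1_idx=6, l2_idx=1
L1[6] = 1; L2[1][1] = 12

Answer: 12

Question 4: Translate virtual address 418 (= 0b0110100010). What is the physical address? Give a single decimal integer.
vaddr = 418 = 0b0110100010
Split: l1_idx=3, l2_idx=1, offset=2
L1[3] = 0
L2[0][1] = 38
paddr = 38 * 32 + 2 = 1218

Answer: 1218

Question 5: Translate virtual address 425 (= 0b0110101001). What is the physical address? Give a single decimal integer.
vaddr = 425 = 0b0110101001
Split: l1_idx=3, l2_idx=1, offset=9
L1[3] = 0
L2[0][1] = 38
paddr = 38 * 32 + 9 = 1225

Answer: 1225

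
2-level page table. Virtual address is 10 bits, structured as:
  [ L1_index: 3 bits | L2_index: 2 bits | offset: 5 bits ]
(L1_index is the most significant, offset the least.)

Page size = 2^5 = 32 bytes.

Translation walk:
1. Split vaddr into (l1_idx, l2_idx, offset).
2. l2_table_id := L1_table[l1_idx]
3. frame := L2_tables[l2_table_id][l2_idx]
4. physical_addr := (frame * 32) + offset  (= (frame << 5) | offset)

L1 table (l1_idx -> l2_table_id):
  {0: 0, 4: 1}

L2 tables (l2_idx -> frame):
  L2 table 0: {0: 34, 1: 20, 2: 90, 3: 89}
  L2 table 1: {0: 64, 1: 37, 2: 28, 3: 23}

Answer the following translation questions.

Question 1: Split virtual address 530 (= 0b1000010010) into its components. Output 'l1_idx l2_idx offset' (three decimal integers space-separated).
Answer: 4 0 18

Derivation:
vaddr = 530 = 0b1000010010
  top 3 bits -> l1_idx = 4
  next 2 bits -> l2_idx = 0
  bottom 5 bits -> offset = 18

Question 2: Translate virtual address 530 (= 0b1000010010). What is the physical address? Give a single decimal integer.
Answer: 2066

Derivation:
vaddr = 530 = 0b1000010010
Split: l1_idx=4, l2_idx=0, offset=18
L1[4] = 1
L2[1][0] = 64
paddr = 64 * 32 + 18 = 2066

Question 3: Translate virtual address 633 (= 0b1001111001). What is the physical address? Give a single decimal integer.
vaddr = 633 = 0b1001111001
Split: l1_idx=4, l2_idx=3, offset=25
L1[4] = 1
L2[1][3] = 23
paddr = 23 * 32 + 25 = 761

Answer: 761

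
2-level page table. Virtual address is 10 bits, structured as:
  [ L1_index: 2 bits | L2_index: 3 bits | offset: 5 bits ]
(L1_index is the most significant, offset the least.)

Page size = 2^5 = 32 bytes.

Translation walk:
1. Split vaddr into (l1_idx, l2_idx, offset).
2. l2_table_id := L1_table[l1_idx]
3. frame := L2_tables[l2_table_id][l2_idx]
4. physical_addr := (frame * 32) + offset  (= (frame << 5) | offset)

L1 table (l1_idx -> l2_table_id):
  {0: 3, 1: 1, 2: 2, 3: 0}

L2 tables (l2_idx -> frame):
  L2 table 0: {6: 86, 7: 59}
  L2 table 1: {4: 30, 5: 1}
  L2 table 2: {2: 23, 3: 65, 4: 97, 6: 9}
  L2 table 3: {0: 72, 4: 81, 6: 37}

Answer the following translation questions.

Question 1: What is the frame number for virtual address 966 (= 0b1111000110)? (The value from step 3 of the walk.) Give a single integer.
vaddr = 966: l1_idx=3, l2_idx=6
L1[3] = 0; L2[0][6] = 86

Answer: 86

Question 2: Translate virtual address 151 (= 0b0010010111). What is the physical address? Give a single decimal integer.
Answer: 2615

Derivation:
vaddr = 151 = 0b0010010111
Split: l1_idx=0, l2_idx=4, offset=23
L1[0] = 3
L2[3][4] = 81
paddr = 81 * 32 + 23 = 2615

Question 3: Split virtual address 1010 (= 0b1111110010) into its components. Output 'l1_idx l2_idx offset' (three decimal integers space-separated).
Answer: 3 7 18

Derivation:
vaddr = 1010 = 0b1111110010
  top 2 bits -> l1_idx = 3
  next 3 bits -> l2_idx = 7
  bottom 5 bits -> offset = 18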